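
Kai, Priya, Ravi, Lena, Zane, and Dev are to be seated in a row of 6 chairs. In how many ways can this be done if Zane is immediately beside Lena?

240

Glue Zane and Lena into one block (2 internal orders), leaving 5 units to arrange in a row.
That gives 2 × 5! = 2 × 120 = 240.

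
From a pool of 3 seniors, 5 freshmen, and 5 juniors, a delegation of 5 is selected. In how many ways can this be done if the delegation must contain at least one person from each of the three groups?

With no constraint there are C(13,5) = 1287 possible selections.
Subtract selections that omit an entire group: no seniors → C(10,5) = 252; no freshmen → C(8,5) = 56; no juniors → C(8,5) = 56.
Add back selections omitting two groups (i.e. drawn from a single group): C(3,5) + C(5,5) + C(5,5) = 2.
By inclusion–exclusion: 1287 − 364 + 2 = 925.

925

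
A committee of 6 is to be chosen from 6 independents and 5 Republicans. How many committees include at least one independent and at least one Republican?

Total 6-person selections from all 11: C(11,6) = 462.
Selections missing a whole group: no independents → C(5,6) = 0; no Republicans → C(6,6) = 1.
Both groups omitted at once is impossible, so 462 − 1 = 461.

461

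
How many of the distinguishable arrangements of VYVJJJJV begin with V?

105

Fix V in the first position and arrange the remaining 7 letters.
Those 7 letters have J appearing 4 times and V appearing twice, giving (7)!/(4!·2!) = 105.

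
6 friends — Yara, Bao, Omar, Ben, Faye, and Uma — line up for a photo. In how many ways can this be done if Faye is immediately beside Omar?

240

Treat {Faye, Omar} as a single unit. There are 5 units to order, and the pair itself can be ordered 2 ways.
So the count is 2·(5)! = 240.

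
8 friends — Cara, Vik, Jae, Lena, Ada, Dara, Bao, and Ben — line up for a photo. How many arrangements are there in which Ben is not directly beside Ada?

30240

There are 8! = 40320 arrangements in all. If Ben and Ada are adjacent, merging them into one block gives 2·(7)! = 10080 arrangements.
So 40320 − 10080 = 30240 arrangements keep them apart.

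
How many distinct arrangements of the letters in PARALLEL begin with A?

840

Fix A in the first position and arrange the remaining 7 letters.
Those 7 letters have L appearing 3 times, giving (7)!/(3!) = 840.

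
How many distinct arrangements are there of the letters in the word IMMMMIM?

21

Letter multiplicities in IMMMMIM: I×2, M×5.
So there are 7! / (5!·2!) = 21 distinguishable arrangements.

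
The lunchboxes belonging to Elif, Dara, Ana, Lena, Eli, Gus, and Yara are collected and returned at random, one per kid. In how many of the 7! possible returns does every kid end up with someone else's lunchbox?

This is the derangement count D_7: permutations of 7 items with no fixed point.
By inclusion–exclusion this is Σ_{j=0}^{7} (−1)^j C(7,j)·(7−j)!.
Computing: 5040 − 5040 + 2520 − 840 + 210 − 42 + 7 − 1 = 1854.

1854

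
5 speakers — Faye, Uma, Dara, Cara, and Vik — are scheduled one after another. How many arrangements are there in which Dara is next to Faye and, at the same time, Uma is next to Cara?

24

Treat {Dara,Faye} as one block (2 orders) and {Uma,Cara} as another (2 orders).
That leaves 3 units to arrange: 2 × 2 × 3! = 4 × 6 = 24.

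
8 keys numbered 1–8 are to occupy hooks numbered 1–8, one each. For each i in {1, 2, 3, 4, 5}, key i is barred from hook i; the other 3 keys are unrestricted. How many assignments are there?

Let Aᵢ (for 1 ≤ i ≤ 5) be the placements that put key i in its forbidden hook. Any j of these fix j positions, leaving (8−j)! ways to fill the rest, and there are C(5,j) ways to pick which j.
By inclusion–exclusion, the number of valid placements is Σ_{j=0}^{5} (−1)^j C(5,j)·(8−j)!.
Computing: 40320 − 25200 + 7200 − 1200 + 120 − 6 = 21234.

21234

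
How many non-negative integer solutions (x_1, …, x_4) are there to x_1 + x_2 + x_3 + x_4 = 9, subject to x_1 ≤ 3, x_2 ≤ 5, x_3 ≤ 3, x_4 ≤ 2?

Ignoring the caps, the number of non-negative solutions to x_1+…+x_4 = 9 is C(12,3) = 220.
Subtract solutions that violate a single cap (substitute x_i' = x_i − (cap_i+1)): x_1 ≥ 4 gives C(8,3) = 56; x_2 ≥ 6 gives C(6,3) = 20; x_3 ≥ 4 gives C(8,3) = 56; x_4 ≥ 3 gives C(9,3) = 84. Together 216.
Add back pairs where two caps are both exceeded: 0 + 4 + 10 + 0 + 1 + 10 = 25.
By inclusion–exclusion the count is 220 − 216 + 25 = 29.

29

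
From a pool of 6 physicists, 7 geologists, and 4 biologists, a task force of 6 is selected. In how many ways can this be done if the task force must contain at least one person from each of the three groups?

9996

With no constraint there are C(17,6) = 12376 possible selections.
Selections missing a whole group: no physicists → C(11,6) = 462; no geologists → C(10,6) = 210; no biologists → C(13,6) = 1716.
Add back selections omitting two groups (i.e. drawn from a single group): C(6,6) + C(7,6) + C(4,6) = 8.
By inclusion–exclusion: 12376 − 2388 + 8 = 9996.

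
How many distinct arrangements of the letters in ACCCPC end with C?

Fix C in the last position and arrange the remaining 5 letters.
Those 5 letters have C appearing 3 times, giving (5)!/(3!) = 20.

20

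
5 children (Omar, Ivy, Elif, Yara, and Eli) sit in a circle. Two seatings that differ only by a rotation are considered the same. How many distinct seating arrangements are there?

Around a circle, 5 distinct people have 5!/5 = (4)! = 24 rotationally distinct seatings.

24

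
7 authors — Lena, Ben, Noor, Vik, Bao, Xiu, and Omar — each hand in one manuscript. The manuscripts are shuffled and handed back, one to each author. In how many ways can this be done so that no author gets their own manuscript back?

1854

Count assignments avoiding every fixed point. For any j of the 7 authors fixed to their own manuscript, the other 7−j can be arranged in (7−j)! ways.
By inclusion–exclusion this is Σ_{j=0}^{7} (−1)^j C(7,j)·(7−j)!.
Computing: 5040 − 5040 + 2520 − 840 + 210 − 42 + 7 − 1 = 1854.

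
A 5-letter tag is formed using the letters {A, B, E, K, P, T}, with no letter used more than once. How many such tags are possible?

720

With no repetition, fill the 5 letters in order: 6 choices, then 5, down to 2.
That product is 6 × 5 × 4 × 3 × 2 = 720.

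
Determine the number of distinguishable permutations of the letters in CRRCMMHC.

1680

CRRCMMHC has 8 letters with C appearing 3 times, M appearing twice, and R appearing twice.
Dividing 8! = 40320 by 3!·2!·2! = 24 for the repeated letters gives 1680.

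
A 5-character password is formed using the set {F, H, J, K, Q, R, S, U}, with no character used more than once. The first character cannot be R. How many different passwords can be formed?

The first character has 8−1 = 7 choices (anything except R).
The remaining 4 characters are filled from the other 7 symbols without repetition: 7 × 6 × 5 × 4 = 840.
Total: 7 × 840 = 5880.

5880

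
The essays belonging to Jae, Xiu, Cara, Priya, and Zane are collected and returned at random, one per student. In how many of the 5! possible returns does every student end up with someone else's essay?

This is the derangement count D_5: permutations of 5 items with no fixed point.
By inclusion–exclusion this is Σ_{j=0}^{5} (−1)^j C(5,j)·(5−j)!.
Computing: 120 − 120 + 60 − 20 + 5 − 1 = 44.

44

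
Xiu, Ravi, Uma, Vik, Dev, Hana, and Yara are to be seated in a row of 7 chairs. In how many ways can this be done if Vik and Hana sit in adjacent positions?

1440

Glue Vik and Hana into one block (2 internal orders), leaving 6 units to arrange in a row.
That gives 2 × 6! = 2 × 720 = 1440.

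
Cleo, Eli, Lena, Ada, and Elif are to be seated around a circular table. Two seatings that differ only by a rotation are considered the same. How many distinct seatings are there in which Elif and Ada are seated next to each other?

12

Glue Elif and Ada into a block (2 internal orders). Seating 4 units around a circle gives (3)! arrangements.
So 2 × (3)! = 2 × 6 = 12.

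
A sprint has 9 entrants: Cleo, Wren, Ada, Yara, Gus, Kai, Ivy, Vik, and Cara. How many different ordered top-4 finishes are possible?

3024

There are 9 choices for 1st place, 8 for 2nd, and so on down to 6 for position 4.
That gives 9 × 8 × 7 × 6 = 3024.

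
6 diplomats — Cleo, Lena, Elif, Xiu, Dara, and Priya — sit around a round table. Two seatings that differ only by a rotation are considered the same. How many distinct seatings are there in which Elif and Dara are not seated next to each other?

72

All circular seatings of 6 people number (5)! = 120.
Seatings with Elif beside Dara: treat them as a block with 2 internal orders, giving 2 × (4)! = 48.
Subtracting, 120 − 48 = 72.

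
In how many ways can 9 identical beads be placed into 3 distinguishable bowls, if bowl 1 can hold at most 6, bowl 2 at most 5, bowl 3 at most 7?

By stars and bars, unrestricted non-negative solutions to x_1+…+x_3 = 9 number C(9+2,2) = 55.
Subtract solutions that violate a single cap (substitute x_i' = x_i − (cap_i+1)): x_1 ≥ 7 gives C(4,2) = 6; x_2 ≥ 6 gives C(5,2) = 10; x_3 ≥ 8 gives C(3,2) = 3. Together 19.
No two caps can be exceeded simultaneously, so the pair terms are all 0.
By inclusion–exclusion the count is 55 − 19 + 0 = 36.

36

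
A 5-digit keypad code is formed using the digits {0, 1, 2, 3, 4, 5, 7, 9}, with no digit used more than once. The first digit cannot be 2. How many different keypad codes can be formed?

The first digit has 8−1 = 7 choices (anything except 2).
The remaining 4 digits are filled from the other 7 symbols without repetition: 7 × 6 × 5 × 4 = 840.
Total: 7 × 840 = 5880.

5880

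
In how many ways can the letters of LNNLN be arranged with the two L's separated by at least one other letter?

6

Total arrangements of LNNLN: 5!/(3!·2!) = 10.
Arrangements with the L's together: treat LL as one letter, giving (4)!/(3!) = 4.
Subtracting, 10 − 4 = 6 arrangements keep the L's apart.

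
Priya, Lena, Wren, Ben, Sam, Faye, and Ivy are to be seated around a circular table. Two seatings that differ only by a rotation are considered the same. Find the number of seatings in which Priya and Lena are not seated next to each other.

Without the restriction there are (6)! = 720 seatings.
Those with Priya next to Lena: fuse the pair into one unit and seat 6 units around a circle — 2·(5)! = 240.
Subtracting, 720 − 240 = 480.

480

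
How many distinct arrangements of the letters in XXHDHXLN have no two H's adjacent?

2520

There are 8!/(3!·2!) = 3360 arrangements of XXHDHXLN in total.
Arrangements with the H's together: treat HH as one letter, giving (7)!/(3!) = 840.
Subtracting, 3360 − 840 = 2520 arrangements keep the H's apart.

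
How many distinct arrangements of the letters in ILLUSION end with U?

With the last slot taken by U, it remains to arrange the other 7 letters (ILLSION).
Those 7 letters have I appearing twice and L appearing twice, giving (7)!/(2!·2!) = 1260.

1260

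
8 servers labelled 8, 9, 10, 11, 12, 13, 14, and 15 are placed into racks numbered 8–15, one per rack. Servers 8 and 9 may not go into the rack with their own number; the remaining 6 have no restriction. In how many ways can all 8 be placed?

Let Aᵢ (for i ∈ {8, 9}) be the placements that put server i in its forbidden rack. Any j of these fix j positions, leaving (8−j)! ways to fill the rest, and there are C(2,j) ways to pick which j.
By inclusion–exclusion, the number of valid placements is Σ_{j=0}^{2} (−1)^j C(2,j)·(8−j)!.
Computing: 40320 − 10080 + 720 = 30960.

30960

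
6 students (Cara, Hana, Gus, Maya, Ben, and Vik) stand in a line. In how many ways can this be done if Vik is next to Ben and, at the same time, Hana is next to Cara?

96

Treat {Vik,Ben} as one block (2 orders) and {Hana,Cara} as another (2 orders).
That leaves 4 units to arrange: 2 × 2 × 4! = 4 × 24 = 96.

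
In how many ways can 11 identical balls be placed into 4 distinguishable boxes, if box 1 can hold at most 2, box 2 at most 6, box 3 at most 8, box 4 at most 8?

Without the upper bounds there are C(14,3) = 364 ways to split 11 among 4 boxes.
Subtract solutions that violate a single cap (substitute x_i' = x_i − (cap_i+1)): x_1 ≥ 3 gives C(11,3) = 165; x_2 ≥ 7 gives C(7,3) = 35; x_3 ≥ 9 gives C(5,3) = 10; x_4 ≥ 9 gives C(5,3) = 10. Together 220.
Add back pairs where two caps are both exceeded: 4 + 0 + 0 + 0 + 0 + 0 = 4.
By inclusion–exclusion the count is 364 − 220 + 4 = 148.

148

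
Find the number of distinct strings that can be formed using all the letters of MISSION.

1260

The 7 letters of MISSION have repeats: I appearing twice and S appearing twice.
So there are 7! / (2!·2!) = 1260 distinguishable arrangements.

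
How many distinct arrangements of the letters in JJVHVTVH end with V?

Fix V in the last position and arrange the remaining 7 letters.
Those 7 letters have H appearing twice, J appearing twice, and V appearing twice, giving (7)!/(2!·2!·2!) = 630.

630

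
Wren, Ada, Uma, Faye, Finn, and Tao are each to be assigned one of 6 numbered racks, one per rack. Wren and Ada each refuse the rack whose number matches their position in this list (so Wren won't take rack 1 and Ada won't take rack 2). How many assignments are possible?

504

Let Aᵢ (for i ∈ {1, 2}) be the placements that put person i in their forbidden rack. Any j of these fix j positions, leaving (6−j)! ways to fill the rest, and there are C(2,j) ways to pick which j.
By inclusion–exclusion, the number of valid placements is Σ_{j=0}^{2} (−1)^j C(2,j)·(6−j)!.
Computing: 720 − 240 + 24 = 504.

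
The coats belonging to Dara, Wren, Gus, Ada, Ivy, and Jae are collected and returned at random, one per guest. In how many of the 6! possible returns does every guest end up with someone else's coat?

265

Let Aᵢ be the assignments in which guest i gets their own coat. We want the size of the complement of A₁∪…∪A_6.
By inclusion–exclusion this is Σ_{j=0}^{6} (−1)^j C(6,j)·(6−j)!.
Computing: 720 − 720 + 360 − 120 + 30 − 6 + 1 = 265.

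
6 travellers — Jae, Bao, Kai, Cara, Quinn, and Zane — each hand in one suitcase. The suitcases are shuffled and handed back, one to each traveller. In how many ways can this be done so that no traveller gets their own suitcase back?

265

Count assignments avoiding every fixed point. For any j of the 6 travellers fixed to their own suitcase, the other 6−j can be arranged in (6−j)! ways.
By inclusion–exclusion this is Σ_{j=0}^{6} (−1)^j C(6,j)·(6−j)!.
Computing: 720 − 720 + 360 − 120 + 30 − 6 + 1 = 265.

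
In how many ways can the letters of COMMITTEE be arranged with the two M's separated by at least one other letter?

Total arrangements of COMMITTEE: 9!/(2!·2!·2!) = 45360.
Arrangements with the M's together: treat MM as one letter, giving (8)!/(2!·2!) = 10080.
Subtracting, 45360 − 10080 = 35280 arrangements keep the M's apart.

35280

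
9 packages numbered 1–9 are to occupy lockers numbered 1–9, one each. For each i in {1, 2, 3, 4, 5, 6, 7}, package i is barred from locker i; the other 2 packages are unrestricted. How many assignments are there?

Let Aᵢ (for 1 ≤ i ≤ 7) be the placements that put package i in its forbidden locker. Any j of these fix j positions, leaving (9−j)! ways to fill the rest, and there are C(7,j) ways to pick which j.
By inclusion–exclusion, the number of valid placements is Σ_{j=0}^{7} (−1)^j C(7,j)·(9−j)!.
Computing: 362880 − 282240 + 105840 − 25200 + 4200 − 504 + 42 − 2 = 165016.

165016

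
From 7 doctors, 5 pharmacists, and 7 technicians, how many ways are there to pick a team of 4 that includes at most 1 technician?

2035

Split by how many technicians are chosen (0 through 1).
Sum: C(7,0)·C(12,4) + C(7,1)·C(12,3) = 495 + 1540 = 2035.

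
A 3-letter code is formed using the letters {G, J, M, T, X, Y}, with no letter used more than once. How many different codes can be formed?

Choose and order 3 of the 6 symbols: the first letter has 6 options, the next 5, then 4.
6 × 5 × 4 = 120.

120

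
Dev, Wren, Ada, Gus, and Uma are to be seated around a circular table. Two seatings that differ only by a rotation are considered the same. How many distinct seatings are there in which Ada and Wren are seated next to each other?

12

Treat {Ada, Wren} as one unit (2 internal orders) and seat the resulting 4 units around the table: (3)! circular arrangements.
So 2 × (3)! = 2 × 6 = 12.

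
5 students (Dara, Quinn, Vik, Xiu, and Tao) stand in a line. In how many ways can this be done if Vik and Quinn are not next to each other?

72

There are 5! = 120 arrangements in all. If Vik and Quinn are adjacent, merging them into one block gives 2·(4)! = 48 arrangements.
Complementary counting: 120 − 48 = 72.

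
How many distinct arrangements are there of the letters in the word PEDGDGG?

Letter multiplicities in PEDGDGG: D×2, E×1, G×3, P×1.
So there are 7! / (3!·2!) = 420 distinguishable arrangements.

420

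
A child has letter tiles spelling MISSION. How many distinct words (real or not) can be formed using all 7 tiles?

The 7 letters of MISSION have repeats: I appearing twice and S appearing twice.
So there are 7! / (2!·2!) = 1260 distinguishable arrangements.

1260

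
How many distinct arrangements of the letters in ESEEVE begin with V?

With the first slot taken by V, it remains to arrange the other 5 letters (ESEEE).
Those 5 letters have E appearing 4 times, giving (5)!/(4!) = 5.

5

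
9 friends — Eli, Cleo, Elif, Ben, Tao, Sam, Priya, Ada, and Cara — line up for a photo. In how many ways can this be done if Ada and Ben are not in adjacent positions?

282240

Of the 9! = 362880 arrangements, those with Ada and Ben adjacent number 2 × 8! = 80640 (treat the pair as a block with 2 internal orders).
Complementary counting: 362880 − 80640 = 282240.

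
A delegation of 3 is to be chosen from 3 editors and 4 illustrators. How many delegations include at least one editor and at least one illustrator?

Total 3-person selections from all 7: C(7,3) = 35.
Selections missing a whole group: no editors → C(4,3) = 4; no illustrators → C(3,3) = 1.
Both groups omitted at once is impossible, so 35 − 5 = 30.

30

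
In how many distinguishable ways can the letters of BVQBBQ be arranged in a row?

60

The 6 letters of BVQBBQ have repeats: B appearing 3 times and Q appearing twice.
So there are 6! / (3!·2!) = 60 distinguishable arrangements.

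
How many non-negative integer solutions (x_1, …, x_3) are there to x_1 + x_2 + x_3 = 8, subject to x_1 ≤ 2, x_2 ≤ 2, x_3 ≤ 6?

Ignoring the caps, the number of non-negative solutions to x_1+…+x_3 = 8 is C(10,2) = 45.
Subtract solutions that violate a single cap (substitute x_i' = x_i − (cap_i+1)): x_1 ≥ 3 gives C(7,2) = 21; x_2 ≥ 3 gives C(7,2) = 21; x_3 ≥ 7 gives C(3,2) = 3. Together 45.
Add back pairs where two caps are both exceeded: 6 + 0 + 0 = 6.
By inclusion–exclusion the count is 45 − 45 + 6 = 6.

6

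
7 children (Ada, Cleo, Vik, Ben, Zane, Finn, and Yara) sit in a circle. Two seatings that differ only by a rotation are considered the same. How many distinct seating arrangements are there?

Fix one person's seat to break rotational symmetry; the remaining 6 people can be arranged in (6)! = 720 ways.

720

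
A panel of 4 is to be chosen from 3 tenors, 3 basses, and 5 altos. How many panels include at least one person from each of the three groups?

With no constraint there are C(11,4) = 330 possible selections.
Selections missing a whole group: no tenors → C(8,4) = 70; no basses → C(8,4) = 70; no altos → C(6,4) = 15.
Add back selections omitting two groups (i.e. drawn from a single group): C(3,4) + C(3,4) + C(5,4) = 5.
By inclusion–exclusion: 330 − 155 + 5 = 180.

180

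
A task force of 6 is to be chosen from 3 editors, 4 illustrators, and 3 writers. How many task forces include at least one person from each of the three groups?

Unrestricted: C(10,6) = 210 ways to pick any 6 of the 10.
Selections missing a whole group: no editors → C(7,6) = 7; no illustrators → C(6,6) = 1; no writers → C(7,6) = 7.
Add back selections omitting two groups (i.e. drawn from a single group): C(3,6) + C(4,6) + C(3,6) = 0.
By inclusion–exclusion: 210 − 15 + 0 = 195.

195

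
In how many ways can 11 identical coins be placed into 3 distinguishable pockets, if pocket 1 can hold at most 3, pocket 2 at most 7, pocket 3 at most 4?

10

Without the upper bounds there are C(13,2) = 78 ways to split 11 among 3 pockets.
Subtract solutions that violate a single cap (substitute x_i' = x_i − (cap_i+1)): x_1 ≥ 4 gives C(9,2) = 36; x_2 ≥ 8 gives C(5,2) = 10; x_3 ≥ 5 gives C(8,2) = 28. Together 74.
Add back pairs where two caps are both exceeded: 0 + 6 + 0 = 6.
By inclusion–exclusion the count is 78 − 74 + 6 = 10.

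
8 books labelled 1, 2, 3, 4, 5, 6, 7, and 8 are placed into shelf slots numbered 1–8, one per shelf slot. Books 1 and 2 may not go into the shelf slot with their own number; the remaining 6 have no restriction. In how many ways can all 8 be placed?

30960

Let Aᵢ (for i ∈ {1, 2}) be the placements that put book i in its forbidden shelf slot. Any j of these fix j positions, leaving (8−j)! ways to fill the rest, and there are C(2,j) ways to pick which j.
By inclusion–exclusion, the number of valid placements is Σ_{j=0}^{2} (−1)^j C(2,j)·(8−j)!.
Computing: 40320 − 10080 + 720 = 30960.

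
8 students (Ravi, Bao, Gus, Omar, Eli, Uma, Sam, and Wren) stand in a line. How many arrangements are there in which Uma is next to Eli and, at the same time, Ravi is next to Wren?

2880

Treat {Uma,Eli} as one block (2 orders) and {Ravi,Wren} as another (2 orders).
That leaves 6 units to arrange: 2 × 2 × 6! = 4 × 720 = 2880.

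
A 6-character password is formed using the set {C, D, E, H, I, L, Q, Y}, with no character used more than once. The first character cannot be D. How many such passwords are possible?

17640

The first character has 8−1 = 7 choices (anything except D).
The remaining 5 characters are filled from the other 7 symbols without repetition: 7 × 6 × 5 × 4 × 3 = 2520.
Total: 7 × 2520 = 17640.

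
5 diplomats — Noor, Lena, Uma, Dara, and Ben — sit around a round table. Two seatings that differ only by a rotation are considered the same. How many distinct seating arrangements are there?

24

Around a circle, 5 distinct people have 5!/5 = (4)! = 24 rotationally distinct seatings.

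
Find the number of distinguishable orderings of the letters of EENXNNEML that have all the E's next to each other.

840

Treat the 3 copies of E as a single block. The multiset to arrange is then {EEE, L, M, N, N, N, X}, 7 items in all.
That gives (7)!/(3!) = 840 arrangements.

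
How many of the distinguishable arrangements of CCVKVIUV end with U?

Fix U in the last position and arrange the remaining 7 letters.
Those 7 letters have C appearing twice and V appearing 3 times, giving (7)!/(3!·2!) = 420.

420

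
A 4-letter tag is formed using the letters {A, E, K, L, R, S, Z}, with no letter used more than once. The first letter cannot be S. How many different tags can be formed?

720

The first letter has 7−1 = 6 choices (anything except S).
The remaining 3 letters are filled from the other 6 symbols without repetition: 6 × 5 × 4 = 120.
Total: 6 × 120 = 720.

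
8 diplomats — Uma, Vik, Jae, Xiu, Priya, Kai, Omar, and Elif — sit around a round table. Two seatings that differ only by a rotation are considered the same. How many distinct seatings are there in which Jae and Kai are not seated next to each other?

3600

Without the restriction there are (7)! = 5040 seatings.
Seatings with Jae beside Kai: treat them as a block with 2 internal orders, giving 2 × (6)! = 1440.
Subtracting, 5040 − 1440 = 3600.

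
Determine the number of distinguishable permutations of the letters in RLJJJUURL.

RLJJJUURL has 9 letters with J appearing 3 times, L appearing twice, R appearing twice, and U appearing twice.
Dividing 9! = 362880 by 3!·2!·2!·2! = 48 for the repeated letters gives 7560.

7560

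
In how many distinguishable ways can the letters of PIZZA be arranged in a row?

PIZZA has 5 letters with Z appearing twice.
Dividing 5! = 120 by 2! = 2 for the repeated letters gives 60.

60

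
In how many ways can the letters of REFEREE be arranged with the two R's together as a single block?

Treat the 2 copies of R as a single block. The multiset to arrange is then {RR, E, E, E, E, F}, 6 items in all.
That gives (6)!/(4!) = 30 arrangements.

30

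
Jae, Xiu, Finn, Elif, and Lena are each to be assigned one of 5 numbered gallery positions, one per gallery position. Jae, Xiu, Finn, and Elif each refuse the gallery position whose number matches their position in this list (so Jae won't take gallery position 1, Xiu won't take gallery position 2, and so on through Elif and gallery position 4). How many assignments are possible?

53

Let Aᵢ (for 1 ≤ i ≤ 4) be the placements that put person i in their forbidden gallery position. Any j of these fix j positions, leaving (5−j)! ways to fill the rest, and there are C(4,j) ways to pick which j.
By inclusion–exclusion, the number of valid placements is Σ_{j=0}^{4} (−1)^j C(4,j)·(5−j)!.
Computing: 120 − 96 + 36 − 8 + 1 = 53.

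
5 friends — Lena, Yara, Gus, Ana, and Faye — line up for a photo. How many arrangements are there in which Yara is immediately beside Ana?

48

Treat {Yara, Ana} as a single unit. There are 4 units to order, and the pair itself can be ordered 2 ways.
So the count is 2·(4)! = 48.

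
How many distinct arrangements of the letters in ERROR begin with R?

With the first slot taken by R, it remains to arrange the other 4 letters (EROR).
Those 4 letters have R appearing twice, giving (4)!/(2!) = 12.

12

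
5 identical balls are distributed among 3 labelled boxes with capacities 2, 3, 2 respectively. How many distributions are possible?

6

By stars and bars, unrestricted non-negative solutions to x_1+…+x_3 = 5 number C(5+2,2) = 21.
Subtract solutions that violate a single cap (substitute x_i' = x_i − (cap_i+1)): x_1 ≥ 3 gives C(4,2) = 6; x_2 ≥ 4 gives C(3,2) = 3; x_3 ≥ 3 gives C(4,2) = 6. Together 15.
No two caps can be exceeded simultaneously, so the pair terms are all 0.
By inclusion–exclusion the count is 21 − 15 + 0 = 6.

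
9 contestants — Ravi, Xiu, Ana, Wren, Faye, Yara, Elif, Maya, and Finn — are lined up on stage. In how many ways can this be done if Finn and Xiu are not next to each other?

Of the 9! = 362880 arrangements, those with Finn and Xiu adjacent number 2 × 8! = 80640 (treat the pair as a block with 2 internal orders).
Complementary counting: 362880 − 80640 = 282240.

282240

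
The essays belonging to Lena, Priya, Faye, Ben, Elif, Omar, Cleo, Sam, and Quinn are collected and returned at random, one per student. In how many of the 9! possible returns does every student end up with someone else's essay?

133496

Let Aᵢ be the assignments in which student i gets their own essay. We want the size of the complement of A₁∪…∪A_9.
By inclusion–exclusion this is Σ_{j=0}^{9} (−1)^j C(9,j)·(9−j)!.
Computing: 362880 − 362880 + 181440 − 60480 + 15120 − 3024 + 504 − 72 + 9 − 1 = 133496.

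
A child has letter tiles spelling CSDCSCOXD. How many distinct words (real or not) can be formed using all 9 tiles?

15120

The 9 letters of CSDCSCOXD have repeats: C appearing 3 times, D appearing twice, and S appearing twice.
The number of distinct arrangements is 9!/(3!·2!·2!) = 362880/24 = 15120.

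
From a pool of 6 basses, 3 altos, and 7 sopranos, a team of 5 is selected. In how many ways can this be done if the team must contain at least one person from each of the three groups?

2730

With no constraint there are C(16,5) = 4368 possible selections.
Subtract selections that omit an entire group: no basses → C(10,5) = 252; no altos → C(13,5) = 1287; no sopranos → C(9,5) = 126.
Add back selections omitting two groups (i.e. drawn from a single group): C(6,5) + C(3,5) + C(7,5) = 27.
By inclusion–exclusion: 4368 − 1665 + 27 = 2730.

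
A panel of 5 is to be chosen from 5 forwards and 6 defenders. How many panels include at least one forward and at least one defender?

With no constraint there are C(11,5) = 462 possible selections.
Selections missing a whole group: no forwards → C(6,5) = 6; no defenders → C(5,5) = 1.
Both groups omitted at once is impossible, so 462 − 7 = 455.

455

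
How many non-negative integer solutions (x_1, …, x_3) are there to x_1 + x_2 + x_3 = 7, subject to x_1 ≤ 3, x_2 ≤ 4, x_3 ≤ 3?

Without the upper bounds there are C(9,2) = 36 ways to split 7 among 3 variables.
Subtract solutions that violate a single cap (substitute x_i' = x_i − (cap_i+1)): x_1 ≥ 4 gives C(5,2) = 10; x_2 ≥ 5 gives C(4,2) = 6; x_3 ≥ 4 gives C(5,2) = 10. Together 26.
No two caps can be exceeded simultaneously, so the pair terms are all 0.
By inclusion–exclusion the count is 36 − 26 + 0 = 10.

10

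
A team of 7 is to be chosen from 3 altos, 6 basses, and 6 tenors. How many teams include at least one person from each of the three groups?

5571

With no constraint there are C(15,7) = 6435 possible selections.
Selections missing a whole group: no altos → C(12,7) = 792; no basses → C(9,7) = 36; no tenors → C(9,7) = 36.
Add back selections omitting two groups (i.e. drawn from a single group): C(3,7) + C(6,7) + C(6,7) = 0.
By inclusion–exclusion: 6435 − 864 + 0 = 5571.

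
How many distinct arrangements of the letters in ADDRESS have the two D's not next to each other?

There are 7!/(2!·2!) = 1260 arrangements of ADDRESS in total.
If the two D's are adjacent, glue them into one block, leaving 6 items to arrange: (6)!/(2!) = 360 ways.
Hence 1260 − 360 = 900.

900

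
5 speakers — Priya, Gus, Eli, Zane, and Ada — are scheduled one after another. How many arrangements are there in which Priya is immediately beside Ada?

48

Treat {Priya, Ada} as a single unit. There are 4 units to order, and the pair itself can be ordered 2 ways.
That gives 2 × 4! = 2 × 24 = 48.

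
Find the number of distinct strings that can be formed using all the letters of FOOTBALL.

The 8 letters of FOOTBALL have repeats: L appearing twice and O appearing twice.
Dividing 8! = 40320 by 2!·2! = 4 for the repeated letters gives 10080.

10080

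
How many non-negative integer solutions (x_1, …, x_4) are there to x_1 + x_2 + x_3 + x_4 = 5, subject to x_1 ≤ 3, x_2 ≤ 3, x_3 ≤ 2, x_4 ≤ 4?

Ignoring the caps, the number of non-negative solutions to x_1+…+x_4 = 5 is C(8,3) = 56.
Subtract solutions that violate a single cap (substitute x_i' = x_i − (cap_i+1)): x_1 ≥ 4 gives C(4,3) = 4; x_2 ≥ 4 gives C(4,3) = 4; x_3 ≥ 3 gives C(5,3) = 10; x_4 ≥ 5 gives C(3,3) = 1. Together 19.
No two caps can be exceeded simultaneously, so the pair terms are all 0.
By inclusion–exclusion the count is 56 − 19 + 0 = 37.

37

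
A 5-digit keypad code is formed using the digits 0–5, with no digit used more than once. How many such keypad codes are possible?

720

With no repetition, fill the 5 digits in order: 6 choices, then 5, down to 2.
6 × 5 × 4 × 3 × 2 = 720.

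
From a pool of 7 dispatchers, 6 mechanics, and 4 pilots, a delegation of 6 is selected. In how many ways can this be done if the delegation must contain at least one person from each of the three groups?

With no constraint there are C(17,6) = 12376 possible selections.
Subtract selections that omit an entire group: no dispatchers → C(10,6) = 210; no mechanics → C(11,6) = 462; no pilots → C(13,6) = 1716.
Add back selections omitting two groups (i.e. drawn from a single group): C(7,6) + C(6,6) + C(4,6) = 8.
By inclusion–exclusion: 12376 − 2388 + 8 = 9996.

9996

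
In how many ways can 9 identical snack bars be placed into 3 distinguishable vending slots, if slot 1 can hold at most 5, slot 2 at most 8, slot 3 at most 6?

38

Without the upper bounds there are C(11,2) = 55 ways to split 9 among 3 vending slots.
Subtract solutions that violate a single cap (substitute x_i' = x_i − (cap_i+1)): x_1 ≥ 6 gives C(5,2) = 10; x_2 ≥ 9 gives C(2,2) = 1; x_3 ≥ 7 gives C(4,2) = 6. Together 17.
No two caps can be exceeded simultaneously, so the pair terms are all 0.
By inclusion–exclusion the count is 55 − 17 + 0 = 38.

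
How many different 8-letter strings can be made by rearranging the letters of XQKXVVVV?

840

Letter multiplicities in XQKXVVVV: K×1, Q×1, V×4, X×2.
So there are 8! / (4!·2!) = 840 distinguishable arrangements.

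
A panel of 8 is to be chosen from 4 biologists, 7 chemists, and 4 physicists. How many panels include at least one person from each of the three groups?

6104

Total 8-person selections from all 15: C(15,8) = 6435.
Subtract selections that omit an entire group: no biologists → C(11,8) = 165; no chemists → C(8,8) = 1; no physicists → C(11,8) = 165.
Add back selections omitting two groups (i.e. drawn from a single group): C(4,8) + C(7,8) + C(4,8) = 0.
By inclusion–exclusion: 6435 − 331 + 0 = 6104.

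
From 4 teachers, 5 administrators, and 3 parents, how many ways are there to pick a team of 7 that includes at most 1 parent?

Split by how many parents are chosen (0 through 1).
Sum: C(3,0)·C(9,7) + C(3,1)·C(9,6) = 36 + 252 = 288.

288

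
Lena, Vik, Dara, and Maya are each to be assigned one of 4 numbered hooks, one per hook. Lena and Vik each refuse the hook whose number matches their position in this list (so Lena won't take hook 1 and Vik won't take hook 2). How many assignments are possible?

14

Let Aᵢ (for i ∈ {1, 2}) be the placements that put person i in their forbidden hook. Any j of these fix j positions, leaving (4−j)! ways to fill the rest, and there are C(2,j) ways to pick which j.
By inclusion–exclusion, the number of valid placements is Σ_{j=0}^{2} (−1)^j C(2,j)·(4−j)!.
Computing: 24 − 12 + 2 = 14.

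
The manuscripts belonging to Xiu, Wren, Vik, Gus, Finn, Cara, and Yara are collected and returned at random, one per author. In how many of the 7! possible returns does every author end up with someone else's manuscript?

Count assignments avoiding every fixed point. For any j of the 7 authors fixed to their own manuscript, the other 7−j can be arranged in (7−j)! ways.
By inclusion–exclusion this is Σ_{j=0}^{7} (−1)^j C(7,j)·(7−j)!.
Computing: 5040 − 5040 + 2520 − 840 + 210 − 42 + 7 − 1 = 1854.

1854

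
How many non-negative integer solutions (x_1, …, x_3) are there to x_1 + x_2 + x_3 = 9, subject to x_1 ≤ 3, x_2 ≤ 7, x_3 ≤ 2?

9

By stars and bars, unrestricted non-negative solutions to x_1+…+x_3 = 9 number C(9+2,2) = 55.
Subtract solutions that violate a single cap (substitute x_i' = x_i − (cap_i+1)): x_1 ≥ 4 gives C(7,2) = 21; x_2 ≥ 8 gives C(3,2) = 3; x_3 ≥ 3 gives C(8,2) = 28. Together 52.
Add back pairs where two caps are both exceeded: 0 + 6 + 0 = 6.
By inclusion–exclusion the count is 55 − 52 + 6 = 9.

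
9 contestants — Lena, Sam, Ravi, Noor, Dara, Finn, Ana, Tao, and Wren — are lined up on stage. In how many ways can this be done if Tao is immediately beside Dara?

Glue Tao and Dara into one block (2 internal orders), leaving 8 units to arrange in a row.
So the count is 2·(8)! = 80640.

80640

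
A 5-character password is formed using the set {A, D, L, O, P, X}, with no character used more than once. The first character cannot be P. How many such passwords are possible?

The first character has 6−1 = 5 choices (anything except P).
The remaining 4 characters are filled from the other 5 symbols without repetition: 5 × 4 × 3 × 2 = 120.
Total: 5 × 120 = 600.

600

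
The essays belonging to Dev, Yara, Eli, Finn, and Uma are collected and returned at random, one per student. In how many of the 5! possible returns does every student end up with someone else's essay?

Let Aᵢ be the assignments in which student i gets their own essay. We want the size of the complement of A₁∪…∪A_5.
By inclusion–exclusion this is Σ_{j=0}^{5} (−1)^j C(5,j)·(5−j)!.
Computing: 120 − 120 + 60 − 20 + 5 − 1 = 44.

44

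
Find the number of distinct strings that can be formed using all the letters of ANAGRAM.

The 7 letters of ANAGRAM have repeats: A appearing 3 times.
The number of distinct arrangements is 7!/(3!) = 5040/6 = 840.

840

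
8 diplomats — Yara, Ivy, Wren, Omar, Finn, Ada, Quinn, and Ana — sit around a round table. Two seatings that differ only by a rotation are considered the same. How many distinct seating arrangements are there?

Fix one person's seat to break rotational symmetry; the remaining 7 people can be arranged in (7)! = 5040 ways.

5040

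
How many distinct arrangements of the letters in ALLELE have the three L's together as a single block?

Treat the 3 copies of L as a single block. The multiset to arrange is then {LLL, A, E, E}, 4 items in all.
That gives (4)!/(2!) = 12 arrangements.

12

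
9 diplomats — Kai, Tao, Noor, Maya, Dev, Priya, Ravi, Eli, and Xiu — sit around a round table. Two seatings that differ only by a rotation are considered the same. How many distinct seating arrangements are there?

Fix one person's seat to break rotational symmetry; the remaining 8 people can be arranged in (8)! = 40320 ways.

40320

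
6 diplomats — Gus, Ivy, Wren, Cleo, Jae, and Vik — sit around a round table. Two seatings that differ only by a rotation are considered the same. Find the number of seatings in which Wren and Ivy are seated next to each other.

48

Glue Wren and Ivy into a block (2 internal orders). Seating 5 units around a circle gives (4)! arrangements.
So 2 × (4)! = 2 × 24 = 48.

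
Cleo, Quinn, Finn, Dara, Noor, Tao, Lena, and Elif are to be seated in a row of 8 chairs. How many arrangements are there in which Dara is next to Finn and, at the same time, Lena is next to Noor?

2880

Treat {Dara,Finn} as one block (2 orders) and {Lena,Noor} as another (2 orders).
That leaves 6 units to arrange: 2 × 2 × 6! = 4 × 720 = 2880.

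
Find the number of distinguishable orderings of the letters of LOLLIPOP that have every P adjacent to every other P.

Treat the 2 copies of P as a single block. The multiset to arrange is then {PP, I, L, L, L, O, O}, 7 items in all.
That gives (7)!/(3!·2!) = 420 arrangements.

420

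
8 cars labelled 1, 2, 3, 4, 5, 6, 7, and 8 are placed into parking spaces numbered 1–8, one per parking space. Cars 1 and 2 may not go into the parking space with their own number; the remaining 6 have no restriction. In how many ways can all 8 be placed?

Let Aᵢ (for i ∈ {1, 2}) be the placements that put car i in its forbidden parking space. Any j of these fix j positions, leaving (8−j)! ways to fill the rest, and there are C(2,j) ways to pick which j.
By inclusion–exclusion, the number of valid placements is Σ_{j=0}^{2} (−1)^j C(2,j)·(8−j)!.
Computing: 40320 − 10080 + 720 = 30960.

30960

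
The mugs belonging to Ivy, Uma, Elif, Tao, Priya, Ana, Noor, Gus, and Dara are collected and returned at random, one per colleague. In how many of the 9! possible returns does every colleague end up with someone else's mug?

133496

Count assignments avoiding every fixed point. For any j of the 9 colleagues fixed to their own mug, the other 9−j can be arranged in (9−j)! ways.
By inclusion–exclusion this is Σ_{j=0}^{9} (−1)^j C(9,j)·(9−j)!.
Computing: 362880 − 362880 + 181440 − 60480 + 15120 − 3024 + 504 − 72 + 9 − 1 = 133496.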